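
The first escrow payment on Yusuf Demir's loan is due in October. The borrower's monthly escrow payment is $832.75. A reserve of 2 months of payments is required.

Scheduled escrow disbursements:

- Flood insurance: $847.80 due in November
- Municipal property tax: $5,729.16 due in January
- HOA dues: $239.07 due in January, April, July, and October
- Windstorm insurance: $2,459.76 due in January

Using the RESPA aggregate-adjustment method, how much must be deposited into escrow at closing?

Cushion = 2 × $832.75 = $1,665.50
Trial balance (start $0, +$832.75 each month, − disbursements):
  Oct: +$832.75 − $239.07 → $593.68
  Nov: +$832.75 − $847.80 → $578.63
  Dec: +$832.75 → $1,411.38
  Jan: +$832.75 − $8,427.99 → -$6,183.86
  Feb: +$832.75 → -$5,351.11
  Mar: +$832.75 → -$4,518.36
  Apr: +$832.75 − $239.07 → -$3,924.68
  May: +$832.75 → -$3,091.93
  Jun: +$832.75 → -$2,259.18
  Jul: +$832.75 − $239.07 → -$1,665.50
  Aug: +$832.75 → -$832.75
  Sep: +$832.75 → $0.00
Lowest trial balance = -$6,183.86 (Jan)
Initial deposit = cushion − low point = $1,665.50 − (-$6,183.86) = $7,849.36

$7,849.36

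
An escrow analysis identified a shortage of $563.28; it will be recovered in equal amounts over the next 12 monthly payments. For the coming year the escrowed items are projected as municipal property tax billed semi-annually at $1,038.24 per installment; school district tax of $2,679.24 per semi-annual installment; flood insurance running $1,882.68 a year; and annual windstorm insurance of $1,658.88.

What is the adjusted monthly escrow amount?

$961.65

Municipal property tax: $1,038.24 × 2 = $2,076.48 annually
School district tax: $2,679.24 × 2 = $5,358.48 annually
Flood insurance: $1,882.68 annually
Windstorm insurance: $1,658.88 annually
Annual escrow total = $2,076.48 + $5,358.48 + $1,882.68 + $1,658.88 = $10,976.52
Per month = $10,976.52 ÷ 12 = $914.71
Shortage spread = $563.28 ÷ 12 = $46.94/mo
New monthly escrow = $914.71 + $46.94 = $961.65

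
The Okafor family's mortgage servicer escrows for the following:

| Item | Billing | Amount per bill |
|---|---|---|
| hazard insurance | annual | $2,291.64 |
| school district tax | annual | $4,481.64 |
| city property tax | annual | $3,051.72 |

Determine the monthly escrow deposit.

Hazard insurance — $2,291.64
School district tax — $4,481.64
City property tax — $3,051.72
Yearly total = $2,291.64 + $4,481.64 + $3,051.72 = $9,825.00
Base monthly escrow = $9,825.00 ÷ 12 = $818.75

$818.75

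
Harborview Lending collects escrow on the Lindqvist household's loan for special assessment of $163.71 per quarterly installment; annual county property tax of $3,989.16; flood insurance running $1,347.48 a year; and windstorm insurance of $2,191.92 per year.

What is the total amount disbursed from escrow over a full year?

$8,183.40

Special assessment: $163.71 × 4 = $654.84 per year
County property tax: $3,989.16 per year
Flood insurance: $1,347.48 per year
Windstorm insurance: $2,191.92 per year
Total per year = $8,183.40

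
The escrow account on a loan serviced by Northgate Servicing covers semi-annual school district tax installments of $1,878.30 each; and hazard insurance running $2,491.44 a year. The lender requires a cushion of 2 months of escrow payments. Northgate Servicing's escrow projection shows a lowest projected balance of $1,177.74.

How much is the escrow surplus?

School district tax — $1,878.30 × 2 = $3,756.60 annually
Hazard insurance — $2,491.44 annually
Yearly total = $3,756.60 + $2,491.44 = $6,248.04
Per month = $6,248.04 / 12 = $520.67
Cushion = 2 × $520.67 = $1,041.34
Surplus = $1,177.74 − $1,041.34 = $136.40

$136.40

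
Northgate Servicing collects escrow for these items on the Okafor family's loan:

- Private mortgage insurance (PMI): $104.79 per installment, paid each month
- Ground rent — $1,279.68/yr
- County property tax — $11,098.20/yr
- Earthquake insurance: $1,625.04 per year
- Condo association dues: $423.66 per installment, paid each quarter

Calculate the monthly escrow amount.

$1,412.92

Private mortgage insurance (PMI): $104.79 × 12 = $1,257.48
Ground rent: $1,279.68
County property tax: $11,098.20
Earthquake insurance: $1,625.04
Condo association dues: $423.66 × 4 = $1,694.64
Total per year = $16,955.04
Monthly escrow = $16,955.04 / 12 = $1,412.92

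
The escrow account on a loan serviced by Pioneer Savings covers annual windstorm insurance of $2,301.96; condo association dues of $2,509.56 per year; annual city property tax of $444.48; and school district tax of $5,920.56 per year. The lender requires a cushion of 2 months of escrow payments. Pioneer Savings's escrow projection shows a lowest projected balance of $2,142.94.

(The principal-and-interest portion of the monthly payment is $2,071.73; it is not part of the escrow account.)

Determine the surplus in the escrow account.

Windstorm insurance: $2,301.96 annually
Condo association dues: $2,509.56 annually
City property tax: $444.48 annually
School district tax: $5,920.56 annually
Total per year = $11,176.56
Monthly = $11,176.56 / 12 = $931.38
Required reserve = 2 × $931.38 = $1,862.76
Excess over cushion: $2,142.94 − $1,862.76 = $280.18

$280.18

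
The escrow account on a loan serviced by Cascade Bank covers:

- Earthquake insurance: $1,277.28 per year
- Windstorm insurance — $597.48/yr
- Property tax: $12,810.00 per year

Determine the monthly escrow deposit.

$1,223.73

Earthquake insurance: $1,277.28 annually
Windstorm insurance: $597.48 annually
Property tax: $12,810.00 annually
Total annual escrow = $14,684.76
Monthly escrow = $14,684.76 ÷ 12 = $1,223.73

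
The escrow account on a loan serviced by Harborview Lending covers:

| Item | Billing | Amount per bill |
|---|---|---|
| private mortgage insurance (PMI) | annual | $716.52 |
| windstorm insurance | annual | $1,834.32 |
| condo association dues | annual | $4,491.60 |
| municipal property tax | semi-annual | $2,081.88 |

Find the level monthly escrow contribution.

Private mortgage insurance (PMI) — $716.52 annually
Windstorm insurance — $1,834.32 annually
Condo association dues — $4,491.60 annually
Municipal property tax — $2,081.88 × 2 = $4,163.76 annually
Total annual escrow = $716.52 + $1,834.32 + $4,491.60 + $4,163.76 = $11,206.20
Monthly escrow = $11,206.20 ÷ 12 = $933.85

$933.85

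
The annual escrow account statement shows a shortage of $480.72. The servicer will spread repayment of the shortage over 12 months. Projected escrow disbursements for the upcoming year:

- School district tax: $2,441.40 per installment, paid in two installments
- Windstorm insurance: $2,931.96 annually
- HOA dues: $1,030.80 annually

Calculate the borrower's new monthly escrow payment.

$777.19

School district tax = $2,441.40 × 2 = $4,882.80 annually
Windstorm insurance = $2,931.96 annually
HOA dues = $1,030.80 annually
Yearly total = $4,882.80 + $2,931.96 + $1,030.80 = $8,845.56
Base monthly escrow = $8,845.56 / 12 = $737.13
Shortage per month = $480.72 ÷ 12 = $40.06
Adjusted monthly = $737.13 + $40.06 = $777.19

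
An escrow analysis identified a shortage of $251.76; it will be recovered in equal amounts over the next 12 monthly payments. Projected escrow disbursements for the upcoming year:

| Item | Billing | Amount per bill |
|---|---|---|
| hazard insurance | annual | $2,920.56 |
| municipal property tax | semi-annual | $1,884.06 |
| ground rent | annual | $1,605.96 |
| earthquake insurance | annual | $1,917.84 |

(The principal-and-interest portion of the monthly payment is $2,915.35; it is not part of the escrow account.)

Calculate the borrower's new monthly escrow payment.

$872.02

Hazard insurance = $2,920.56
Municipal property tax = $1,884.06 × 2 = $3,768.12
Ground rent = $1,605.96
Earthquake insurance = $1,917.84
Annual escrow total = $10,212.48
Per month = $10,212.48 ÷ 12 = $851.04
Shortage spread = $251.76 / 12 = $20.98/mo
Adjusted monthly = $851.04 + $20.98 = $872.02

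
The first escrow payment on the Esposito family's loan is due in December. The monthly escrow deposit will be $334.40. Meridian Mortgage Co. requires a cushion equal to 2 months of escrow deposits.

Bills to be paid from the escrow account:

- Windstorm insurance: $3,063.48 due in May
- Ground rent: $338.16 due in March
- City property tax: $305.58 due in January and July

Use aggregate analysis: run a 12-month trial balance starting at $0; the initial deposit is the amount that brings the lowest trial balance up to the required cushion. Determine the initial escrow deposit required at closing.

Cushion = 2 × $334.40 = $668.80
Trial balance (start $0, +$334.40 each month, − disbursements):
  Dec: +$334.40 → $334.40
  Jan: +$334.40 − $305.58 → $363.22
  Feb: +$334.40 → $697.62
  Mar: +$334.40 − $338.16 → $693.86
  Apr: +$334.40 → $1,028.26
  May: +$334.40 − $3,063.48 → -$1,700.82
  Jun: +$334.40 → -$1,366.42
  Jul: +$334.40 − $305.58 → -$1,337.60
  Aug: +$334.40 → -$1,003.20
  Sep: +$334.40 → -$668.80
  Oct: +$334.40 → -$334.40
  Nov: +$334.40 → $0.00
Lowest trial balance = -$1,700.82 (May)
Initial deposit = cushion − low point = $668.80 − (-$1,700.82) = $2,369.62

$2,369.62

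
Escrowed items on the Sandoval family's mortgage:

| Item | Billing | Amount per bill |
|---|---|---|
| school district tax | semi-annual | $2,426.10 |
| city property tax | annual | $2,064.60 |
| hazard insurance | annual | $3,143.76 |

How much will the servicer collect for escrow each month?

School district tax: $2,426.10 × 2 = $4,852.20
City property tax: $2,064.60
Hazard insurance: $3,143.76
Total per year = $10,060.56
Monthly escrow = $10,060.56 / 12 = $838.38

$838.38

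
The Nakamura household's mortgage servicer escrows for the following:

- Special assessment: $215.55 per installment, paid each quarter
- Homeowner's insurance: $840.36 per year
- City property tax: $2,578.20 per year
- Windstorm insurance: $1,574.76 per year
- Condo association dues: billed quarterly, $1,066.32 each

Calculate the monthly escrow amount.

$843.40

Special assessment: $215.55 × 4 = $862.20 annually
Homeowner's insurance: $840.36 annually
City property tax: $2,578.20 annually
Windstorm insurance: $1,574.76 annually
Condo association dues: $1,066.32 × 4 = $4,265.28 annually
Total annual escrow = $862.20 + $840.36 + $2,578.20 + $1,574.76 + $4,265.28 = $10,120.80
Base monthly escrow = $10,120.80 ÷ 12 = $843.40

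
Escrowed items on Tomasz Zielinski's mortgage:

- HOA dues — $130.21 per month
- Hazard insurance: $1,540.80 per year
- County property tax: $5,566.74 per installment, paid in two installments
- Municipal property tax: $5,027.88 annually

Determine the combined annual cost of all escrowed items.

HOA dues = $130.21 × 12 = $1,562.52 per year
Hazard insurance = $1,540.80 per year
County property tax = $5,566.74 × 2 = $11,133.48 per year
Municipal property tax = $5,027.88 per year
Combined annual = $1,562.52 + $1,540.80 + $11,133.48 + $5,027.88 = $19,264.68

$19,264.68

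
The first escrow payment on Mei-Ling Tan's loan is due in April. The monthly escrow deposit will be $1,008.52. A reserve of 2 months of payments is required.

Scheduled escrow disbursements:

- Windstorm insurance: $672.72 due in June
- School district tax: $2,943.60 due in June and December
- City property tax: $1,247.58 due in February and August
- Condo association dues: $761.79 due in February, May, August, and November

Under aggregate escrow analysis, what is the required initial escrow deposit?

$3,369.59

Cushion = 2 × $1,008.52 = $2,017.04
Trial balance (start $0, +$1,008.52 each month, − disbursements):
  Apr: +$1,008.52 → $1,008.52
  May: +$1,008.52 − $761.79 → $1,255.25
  Jun: +$1,008.52 − $3,616.32 → -$1,352.55
  Jul: +$1,008.52 → -$344.03
  Aug: +$1,008.52 − $2,009.37 → -$1,344.88
  Sep: +$1,008.52 → -$336.36
  Oct: +$1,008.52 → $672.16
  Nov: +$1,008.52 − $761.79 → $918.89
  Dec: +$1,008.52 − $2,943.60 → -$1,016.19
  Jan: +$1,008.52 → -$7.67
  Feb: +$1,008.52 − $2,009.37 → -$1,008.52
  Mar: +$1,008.52 → $0.00
Lowest trial balance = -$1,352.55 (Jun)
Initial deposit = cushion − low point = $2,017.04 − (-$1,352.55) = $3,369.59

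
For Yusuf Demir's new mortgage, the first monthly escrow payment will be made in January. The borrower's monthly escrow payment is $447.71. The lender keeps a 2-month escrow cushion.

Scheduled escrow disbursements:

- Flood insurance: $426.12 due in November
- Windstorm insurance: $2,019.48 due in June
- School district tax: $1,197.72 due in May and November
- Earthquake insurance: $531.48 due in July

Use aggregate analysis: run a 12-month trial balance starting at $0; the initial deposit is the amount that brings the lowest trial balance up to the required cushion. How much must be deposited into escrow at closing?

Cushion = 2 × $447.71 = $895.42
Trial balance (start $0, +$447.71 each month, − disbursements):
  Jan: +$447.71 → $447.71
  Feb: +$447.71 → $895.42
  Mar: +$447.71 → $1,343.13
  Apr: +$447.71 → $1,790.84
  May: +$447.71 − $1,197.72 → $1,040.83
  Jun: +$447.71 − $2,019.48 → -$530.94
  Jul: +$447.71 − $531.48 → -$614.71
  Aug: +$447.71 → -$167.00
  Sep: +$447.71 → $280.71
  Oct: +$447.71 → $728.42
  Nov: +$447.71 − $1,623.84 → -$447.71
  Dec: +$447.71 → $0.00
Lowest trial balance = -$614.71 (Jul)
Initial deposit = cushion − low point = $895.42 − (-$614.71) = $1,510.13

$1,510.13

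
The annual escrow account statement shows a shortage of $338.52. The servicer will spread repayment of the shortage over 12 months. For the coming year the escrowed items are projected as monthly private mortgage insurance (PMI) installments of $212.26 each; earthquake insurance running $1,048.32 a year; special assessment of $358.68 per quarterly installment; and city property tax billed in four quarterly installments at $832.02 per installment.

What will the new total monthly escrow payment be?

Private mortgage insurance (PMI) — $212.26 × 12 = $2,547.12
Earthquake insurance — $1,048.32
Special assessment — $358.68 × 4 = $1,434.72
City property tax — $832.02 × 4 = $3,328.08
Total per year = $2,547.12 + $1,048.32 + $1,434.72 + $3,328.08 = $8,358.24
Monthly escrow = $8,358.24 ÷ 12 = $696.52
Monthly shortage recovery: $338.52 ÷ 12 = $28.21
Adjusted monthly = $696.52 + $28.21 = $724.73

$724.73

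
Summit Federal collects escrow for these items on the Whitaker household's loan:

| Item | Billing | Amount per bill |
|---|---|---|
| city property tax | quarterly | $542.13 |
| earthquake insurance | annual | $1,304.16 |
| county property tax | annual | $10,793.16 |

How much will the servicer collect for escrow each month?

$1,188.82

City property tax: $542.13 × 4 = $2,168.52 annually
Earthquake insurance: $1,304.16 annually
County property tax: $10,793.16 annually
Total per year = $2,168.52 + $1,304.16 + $10,793.16 = $14,265.84
Base monthly escrow = $14,265.84 ÷ 12 = $1,188.82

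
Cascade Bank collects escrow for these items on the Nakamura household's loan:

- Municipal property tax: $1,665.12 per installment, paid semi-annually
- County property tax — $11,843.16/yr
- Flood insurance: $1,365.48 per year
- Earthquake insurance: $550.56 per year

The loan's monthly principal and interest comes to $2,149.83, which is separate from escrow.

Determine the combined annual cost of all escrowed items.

Municipal property tax: $1,665.12 × 2 = $3,330.24 per year
County property tax: $11,843.16 per year
Flood insurance: $1,365.48 per year
Earthquake insurance: $550.56 per year
Annual escrow total = $3,330.24 + $11,843.16 + $1,365.48 + $550.56 = $17,089.44

$17,089.44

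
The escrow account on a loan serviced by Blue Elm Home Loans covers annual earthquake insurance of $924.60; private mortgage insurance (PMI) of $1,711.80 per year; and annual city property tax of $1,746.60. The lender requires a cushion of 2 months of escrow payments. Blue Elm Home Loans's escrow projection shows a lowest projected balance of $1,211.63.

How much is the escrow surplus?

$481.13

Earthquake insurance — $924.60 per year
Private mortgage insurance (PMI) — $1,711.80 per year
City property tax — $1,746.60 per year
Total annual escrow = $4,383.00
Base monthly escrow = $4,383.00 ÷ 12 = $365.25
Cushion = 2 × $365.25 = $730.50
Excess over cushion: $1,211.63 − $730.50 = $481.13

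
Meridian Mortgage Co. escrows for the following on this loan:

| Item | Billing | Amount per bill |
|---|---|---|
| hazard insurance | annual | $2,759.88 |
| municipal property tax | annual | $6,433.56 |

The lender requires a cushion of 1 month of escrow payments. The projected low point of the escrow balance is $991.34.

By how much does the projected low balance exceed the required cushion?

$225.22

Hazard insurance — $2,759.88
Municipal property tax — $6,433.56
Annual escrow total = $2,759.88 + $6,433.56 = $9,193.44
Per month = $9,193.44 / 12 = $766.12
Required reserve = 1 × $766.12 = $766.12
Excess over cushion: $991.34 − $766.12 = $225.22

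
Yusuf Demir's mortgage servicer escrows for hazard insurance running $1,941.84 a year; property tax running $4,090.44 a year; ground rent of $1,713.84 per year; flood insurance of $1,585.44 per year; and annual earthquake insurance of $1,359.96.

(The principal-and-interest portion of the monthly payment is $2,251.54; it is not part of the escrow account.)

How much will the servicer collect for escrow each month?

$890.96

Hazard insurance = $1,941.84 annually
Property tax = $4,090.44 annually
Ground rent = $1,713.84 annually
Flood insurance = $1,585.44 annually
Earthquake insurance = $1,359.96 annually
Total annual escrow = $1,941.84 + $4,090.44 + $1,713.84 + $1,585.44 + $1,359.96 = $10,691.52
Monthly escrow = $10,691.52 / 12 = $890.96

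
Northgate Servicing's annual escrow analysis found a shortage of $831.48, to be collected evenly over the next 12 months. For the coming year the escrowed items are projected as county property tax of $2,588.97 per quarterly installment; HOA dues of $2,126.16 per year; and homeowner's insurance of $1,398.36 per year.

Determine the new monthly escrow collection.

$1,225.99

County property tax = $2,588.97 × 4 = $10,355.88 annually
HOA dues = $2,126.16 annually
Homeowner's insurance = $1,398.36 annually
Total annual escrow = $10,355.88 + $2,126.16 + $1,398.36 = $13,880.40
Base monthly escrow = $13,880.40 / 12 = $1,156.70
Shortage per month = $831.48 / 12 = $69.29
Adjusted monthly = $1,156.70 + $69.29 = $1,225.99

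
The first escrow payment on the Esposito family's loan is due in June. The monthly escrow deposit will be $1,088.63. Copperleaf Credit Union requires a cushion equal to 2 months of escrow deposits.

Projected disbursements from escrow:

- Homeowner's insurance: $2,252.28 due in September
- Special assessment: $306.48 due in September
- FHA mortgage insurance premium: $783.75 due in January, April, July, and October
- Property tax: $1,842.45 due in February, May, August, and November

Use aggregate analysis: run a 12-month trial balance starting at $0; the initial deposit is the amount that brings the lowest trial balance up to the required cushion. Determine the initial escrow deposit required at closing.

$3,456.64

Cushion = 2 × $1,088.63 = $2,177.26
Trial balance (start $0, +$1,088.63 each month, − disbursements):
  Jun: +$1,088.63 → $1,088.63
  Jul: +$1,088.63 − $783.75 → $1,393.51
  Aug: +$1,088.63 − $1,842.45 → $639.69
  Sep: +$1,088.63 − $2,558.76 → -$830.44
  Oct: +$1,088.63 − $783.75 → -$525.56
  Nov: +$1,088.63 − $1,842.45 → -$1,279.38
  Dec: +$1,088.63 → -$190.75
  Jan: +$1,088.63 − $783.75 → $114.13
  Feb: +$1,088.63 − $1,842.45 → -$639.69
  Mar: +$1,088.63 → $448.94
  Apr: +$1,088.63 − $783.75 → $753.82
  May: +$1,088.63 − $1,842.45 → $0.00
Lowest trial balance = -$1,279.38 (Nov)
Initial deposit = cushion − low point = $2,177.26 − (-$1,279.38) = $3,456.64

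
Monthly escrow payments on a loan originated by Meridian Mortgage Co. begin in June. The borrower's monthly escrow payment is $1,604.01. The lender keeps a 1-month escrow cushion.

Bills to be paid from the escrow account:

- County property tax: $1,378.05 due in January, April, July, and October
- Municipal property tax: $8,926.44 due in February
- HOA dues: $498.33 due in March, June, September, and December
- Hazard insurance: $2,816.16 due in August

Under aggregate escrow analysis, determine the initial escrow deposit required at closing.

$4,539.66

Cushion = 1 × $1,604.01 = $1,604.01
Trial balance (start $0, +$1,604.01 each month, − disbursements):
  Jun: +$1,604.01 − $498.33 → $1,105.68
  Jul: +$1,604.01 − $1,378.05 → $1,331.64
  Aug: +$1,604.01 − $2,816.16 → $119.49
  Sep: +$1,604.01 − $498.33 → $1,225.17
  Oct: +$1,604.01 − $1,378.05 → $1,451.13
  Nov: +$1,604.01 → $3,055.14
  Dec: +$1,604.01 − $498.33 → $4,160.82
  Jan: +$1,604.01 − $1,378.05 → $4,386.78
  Feb: +$1,604.01 − $8,926.44 → -$2,935.65
  Mar: +$1,604.01 − $498.33 → -$1,829.97
  Apr: +$1,604.01 − $1,378.05 → -$1,604.01
  May: +$1,604.01 → $0.00
Lowest trial balance = -$2,935.65 (Feb)
Initial deposit = cushion − low point = $1,604.01 − (-$2,935.65) = $4,539.66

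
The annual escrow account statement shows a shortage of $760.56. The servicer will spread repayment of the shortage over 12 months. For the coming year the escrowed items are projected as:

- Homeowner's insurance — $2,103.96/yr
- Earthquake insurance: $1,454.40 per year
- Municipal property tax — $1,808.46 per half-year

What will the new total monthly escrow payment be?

$661.32

Homeowner's insurance — $2,103.96/yr
Earthquake insurance — $1,454.40/yr
Municipal property tax — $1,808.46 × 2 = $3,616.92/yr
Total per year = $2,103.96 + $1,454.40 + $3,616.92 = $7,175.28
Base monthly escrow = $7,175.28 ÷ 12 = $597.94
Shortage per month = $760.56 ÷ 12 = $63.38
New monthly escrow = $597.94 + $63.38 = $661.32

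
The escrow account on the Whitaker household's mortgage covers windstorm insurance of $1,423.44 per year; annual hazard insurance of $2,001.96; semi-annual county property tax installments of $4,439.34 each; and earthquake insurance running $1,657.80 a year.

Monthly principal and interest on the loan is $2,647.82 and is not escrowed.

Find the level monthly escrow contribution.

$1,163.49

Windstorm insurance: $1,423.44 per year
Hazard insurance: $2,001.96 per year
County property tax: $4,439.34 × 2 = $8,878.68 per year
Earthquake insurance: $1,657.80 per year
Total annual escrow = $1,423.44 + $2,001.96 + $8,878.68 + $1,657.80 = $13,961.88
Per month = $13,961.88 / 12 = $1,163.49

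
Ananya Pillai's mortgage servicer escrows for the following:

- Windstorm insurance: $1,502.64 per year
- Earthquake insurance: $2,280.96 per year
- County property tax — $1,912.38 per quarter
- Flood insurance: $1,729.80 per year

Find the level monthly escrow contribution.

Windstorm insurance = $1,502.64 per year
Earthquake insurance = $2,280.96 per year
County property tax = $1,912.38 × 4 = $7,649.52 per year
Flood insurance = $1,729.80 per year
Yearly total = $1,502.64 + $2,280.96 + $7,649.52 + $1,729.80 = $13,162.92
Monthly escrow = $13,162.92 ÷ 12 = $1,096.91

$1,096.91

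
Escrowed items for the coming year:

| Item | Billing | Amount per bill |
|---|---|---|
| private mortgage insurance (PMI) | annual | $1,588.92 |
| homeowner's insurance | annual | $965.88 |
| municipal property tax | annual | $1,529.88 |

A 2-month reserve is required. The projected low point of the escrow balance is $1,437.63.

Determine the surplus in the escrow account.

$756.85

Private mortgage insurance (PMI) — $1,588.92/yr
Homeowner's insurance — $965.88/yr
Municipal property tax — $1,529.88/yr
Total annual escrow = $1,588.92 + $965.88 + $1,529.88 = $4,084.68
Base monthly escrow = $4,084.68 / 12 = $340.39
Cushion = 2 × $340.39 = $680.78
Excess over cushion: $1,437.63 − $680.78 = $756.85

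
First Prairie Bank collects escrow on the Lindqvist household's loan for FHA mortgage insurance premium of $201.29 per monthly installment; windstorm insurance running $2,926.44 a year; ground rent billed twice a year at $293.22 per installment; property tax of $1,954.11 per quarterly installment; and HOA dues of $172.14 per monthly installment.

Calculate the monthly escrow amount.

FHA mortgage insurance premium: $201.29 × 12 = $2,415.48 per year
Windstorm insurance: $2,926.44 per year
Ground rent: $293.22 × 2 = $586.44 per year
Property tax: $1,954.11 × 4 = $7,816.44 per year
HOA dues: $172.14 × 12 = $2,065.68 per year
Annual escrow total = $2,415.48 + $2,926.44 + $586.44 + $7,816.44 + $2,065.68 = $15,810.48
Monthly = $15,810.48 ÷ 12 = $1,317.54

$1,317.54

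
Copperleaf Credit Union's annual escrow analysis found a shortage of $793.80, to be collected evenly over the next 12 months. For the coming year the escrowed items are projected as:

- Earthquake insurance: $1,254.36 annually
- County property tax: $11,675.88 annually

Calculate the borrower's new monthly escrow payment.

$1,143.67

Earthquake insurance = $1,254.36
County property tax = $11,675.88
Yearly total = $1,254.36 + $11,675.88 = $12,930.24
Monthly escrow = $12,930.24 / 12 = $1,077.52
Shortage spread = $793.80 / 12 = $66.15/mo
Adjusted monthly = $1,077.52 + $66.15 = $1,143.67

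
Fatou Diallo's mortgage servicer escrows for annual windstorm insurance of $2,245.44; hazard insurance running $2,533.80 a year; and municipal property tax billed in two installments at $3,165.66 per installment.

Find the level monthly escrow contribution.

$925.88

Windstorm insurance = $2,245.44 per year
Hazard insurance = $2,533.80 per year
Municipal property tax = $3,165.66 × 2 = $6,331.32 per year
Total per year = $2,245.44 + $2,533.80 + $6,331.32 = $11,110.56
Base monthly escrow = $11,110.56 ÷ 12 = $925.88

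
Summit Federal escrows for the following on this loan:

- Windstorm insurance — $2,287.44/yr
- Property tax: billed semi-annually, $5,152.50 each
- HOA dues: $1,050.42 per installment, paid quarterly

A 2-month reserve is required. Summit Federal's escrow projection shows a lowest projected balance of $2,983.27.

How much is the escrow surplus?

Windstorm insurance: $2,287.44 per year
Property tax: $5,152.50 × 2 = $10,305.00 per year
HOA dues: $1,050.42 × 4 = $4,201.68 per year
Combined annual = $16,794.12
Per month = $16,794.12 / 12 = $1,399.51
Cushion = 2 × $1,399.51 = $2,799.02
Excess over cushion: $2,983.27 − $2,799.02 = $184.25

$184.25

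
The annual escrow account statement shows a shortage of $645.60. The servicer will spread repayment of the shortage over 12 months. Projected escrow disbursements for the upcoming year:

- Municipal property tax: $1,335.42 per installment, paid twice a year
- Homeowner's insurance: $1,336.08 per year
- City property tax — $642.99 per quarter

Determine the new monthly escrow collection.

$602.04

Municipal property tax: $1,335.42 × 2 = $2,670.84 per year
Homeowner's insurance: $1,336.08 per year
City property tax: $642.99 × 4 = $2,571.96 per year
Annual escrow total = $2,670.84 + $1,336.08 + $2,571.96 = $6,578.88
Monthly = $6,578.88 ÷ 12 = $548.24
Shortage per month = $645.60 ÷ 12 = $53.80
Adjusted monthly = $548.24 + $53.80 = $602.04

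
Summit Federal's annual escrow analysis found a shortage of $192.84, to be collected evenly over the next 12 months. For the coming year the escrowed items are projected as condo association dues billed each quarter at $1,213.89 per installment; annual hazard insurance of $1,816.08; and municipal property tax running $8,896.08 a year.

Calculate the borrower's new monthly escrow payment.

Condo association dues = $1,213.89 × 4 = $4,855.56 annually
Hazard insurance = $1,816.08 annually
Municipal property tax = $8,896.08 annually
Annual escrow total = $4,855.56 + $1,816.08 + $8,896.08 = $15,567.72
Per month = $15,567.72 / 12 = $1,297.31
Monthly shortage recovery: $192.84 / 12 = $16.07
New monthly escrow = $1,297.31 + $16.07 = $1,313.38

$1,313.38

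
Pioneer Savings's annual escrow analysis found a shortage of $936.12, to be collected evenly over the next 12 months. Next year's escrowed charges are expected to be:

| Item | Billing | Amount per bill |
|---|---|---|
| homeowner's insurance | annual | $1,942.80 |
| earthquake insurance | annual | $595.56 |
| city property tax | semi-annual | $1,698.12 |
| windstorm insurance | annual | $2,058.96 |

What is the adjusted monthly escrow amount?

Homeowner's insurance = $1,942.80 per year
Earthquake insurance = $595.56 per year
City property tax = $1,698.12 × 2 = $3,396.24 per year
Windstorm insurance = $2,058.96 per year
Yearly total = $1,942.80 + $595.56 + $3,396.24 + $2,058.96 = $7,993.56
Monthly = $7,993.56 ÷ 12 = $666.13
Monthly shortage recovery: $936.12 / 12 = $78.01
Adjusted monthly = $666.13 + $78.01 = $744.14

$744.14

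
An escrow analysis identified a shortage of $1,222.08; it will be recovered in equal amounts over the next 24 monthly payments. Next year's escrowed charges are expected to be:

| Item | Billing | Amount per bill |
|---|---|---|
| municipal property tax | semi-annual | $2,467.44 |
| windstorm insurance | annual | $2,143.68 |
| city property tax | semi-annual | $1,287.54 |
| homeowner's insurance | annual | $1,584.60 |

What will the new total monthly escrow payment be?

$987.44

Municipal property tax — $2,467.44 × 2 = $4,934.88/yr
Windstorm insurance — $2,143.68/yr
City property tax — $1,287.54 × 2 = $2,575.08/yr
Homeowner's insurance — $1,584.60/yr
Total annual escrow = $11,238.24
Monthly escrow = $11,238.24 ÷ 12 = $936.52
Shortage spread = $1,222.08 ÷ 24 = $50.92/mo
Adjusted monthly = $936.52 + $50.92 = $987.44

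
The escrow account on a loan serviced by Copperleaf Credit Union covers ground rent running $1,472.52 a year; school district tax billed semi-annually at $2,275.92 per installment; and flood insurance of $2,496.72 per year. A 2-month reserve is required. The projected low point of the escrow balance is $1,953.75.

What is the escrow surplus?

$533.57

Ground rent: $1,472.52 annually
School district tax: $2,275.92 × 2 = $4,551.84 annually
Flood insurance: $2,496.72 annually
Yearly total = $8,521.08
Monthly = $8,521.08 ÷ 12 = $710.09
Required cushion = 2 × $710.09 = $1,420.18
Excess over cushion: $1,953.75 − $1,420.18 = $533.57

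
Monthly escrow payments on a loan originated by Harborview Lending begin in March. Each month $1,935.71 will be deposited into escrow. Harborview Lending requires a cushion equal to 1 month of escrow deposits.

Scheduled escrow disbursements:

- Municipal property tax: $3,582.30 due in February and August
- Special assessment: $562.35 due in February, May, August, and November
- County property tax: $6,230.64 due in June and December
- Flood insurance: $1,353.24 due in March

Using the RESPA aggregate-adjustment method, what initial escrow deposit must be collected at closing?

Cushion = 1 × $1,935.71 = $1,935.71
Trial balance (start $0, +$1,935.71 each month, − disbursements):
  Mar: +$1,935.71 − $1,353.24 → $582.47
  Apr: +$1,935.71 → $2,518.18
  May: +$1,935.71 − $562.35 → $3,891.54
  Jun: +$1,935.71 − $6,230.64 → -$403.39
  Jul: +$1,935.71 → $1,532.32
  Aug: +$1,935.71 − $4,144.65 → -$676.62
  Sep: +$1,935.71 → $1,259.09
  Oct: +$1,935.71 → $3,194.80
  Nov: +$1,935.71 − $562.35 → $4,568.16
  Dec: +$1,935.71 − $6,230.64 → $273.23
  Jan: +$1,935.71 → $2,208.94
  Feb: +$1,935.71 − $4,144.65 → $0.00
Lowest trial balance = -$676.62 (Aug)
Initial deposit = cushion − low point = $1,935.71 − (-$676.62) = $2,612.33

$2,612.33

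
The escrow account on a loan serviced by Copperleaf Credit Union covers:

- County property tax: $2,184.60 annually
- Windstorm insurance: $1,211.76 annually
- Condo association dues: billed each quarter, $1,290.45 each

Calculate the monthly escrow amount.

$713.18

County property tax: $2,184.60 annually
Windstorm insurance: $1,211.76 annually
Condo association dues: $1,290.45 × 4 = $5,161.80 annually
Combined annual = $2,184.60 + $1,211.76 + $5,161.80 = $8,558.16
Per month = $8,558.16 / 12 = $713.18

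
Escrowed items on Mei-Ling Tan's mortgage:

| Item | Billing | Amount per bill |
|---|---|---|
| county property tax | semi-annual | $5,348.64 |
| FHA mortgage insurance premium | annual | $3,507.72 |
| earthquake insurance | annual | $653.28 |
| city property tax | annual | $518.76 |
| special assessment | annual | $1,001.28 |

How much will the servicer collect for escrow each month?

$1,364.86

County property tax = $5,348.64 × 2 = $10,697.28 per year
FHA mortgage insurance premium = $3,507.72 per year
Earthquake insurance = $653.28 per year
City property tax = $518.76 per year
Special assessment = $1,001.28 per year
Total per year = $16,378.32
Per month = $16,378.32 ÷ 12 = $1,364.86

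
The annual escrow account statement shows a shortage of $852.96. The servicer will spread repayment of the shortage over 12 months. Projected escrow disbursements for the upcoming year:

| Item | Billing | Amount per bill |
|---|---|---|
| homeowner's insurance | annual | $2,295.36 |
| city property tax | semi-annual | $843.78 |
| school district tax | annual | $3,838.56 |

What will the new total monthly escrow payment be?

Homeowner's insurance — $2,295.36 per year
City property tax — $843.78 × 2 = $1,687.56 per year
School district tax — $3,838.56 per year
Total annual escrow = $2,295.36 + $1,687.56 + $3,838.56 = $7,821.48
Base monthly escrow = $7,821.48 ÷ 12 = $651.79
Shortage per month = $852.96 ÷ 12 = $71.08
Adjusted monthly = $651.79 + $71.08 = $722.87

$722.87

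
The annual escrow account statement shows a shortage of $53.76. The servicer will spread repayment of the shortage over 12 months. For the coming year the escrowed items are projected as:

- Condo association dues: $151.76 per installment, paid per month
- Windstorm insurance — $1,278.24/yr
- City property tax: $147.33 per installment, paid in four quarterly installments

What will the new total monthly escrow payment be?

Condo association dues — $151.76 × 12 = $1,821.12
Windstorm insurance — $1,278.24
City property tax — $147.33 × 4 = $589.32
Total annual escrow = $1,821.12 + $1,278.24 + $589.32 = $3,688.68
Per month = $3,688.68 / 12 = $307.39
Monthly shortage recovery: $53.76 ÷ 12 = $4.48
Adjusted monthly = $307.39 + $4.48 = $311.87

$311.87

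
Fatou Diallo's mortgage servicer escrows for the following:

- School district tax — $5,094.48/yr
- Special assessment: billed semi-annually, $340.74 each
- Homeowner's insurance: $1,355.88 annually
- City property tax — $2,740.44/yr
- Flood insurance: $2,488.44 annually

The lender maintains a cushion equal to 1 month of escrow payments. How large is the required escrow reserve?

School district tax = $5,094.48
Special assessment = $340.74 × 2 = $681.48
Homeowner's insurance = $1,355.88
City property tax = $2,740.44
Flood insurance = $2,488.44
Yearly total = $12,360.72
Per month = $12,360.72 ÷ 12 = $1,030.06
Reserve = 1 × $1,030.06 = $1,030.06

$1,030.06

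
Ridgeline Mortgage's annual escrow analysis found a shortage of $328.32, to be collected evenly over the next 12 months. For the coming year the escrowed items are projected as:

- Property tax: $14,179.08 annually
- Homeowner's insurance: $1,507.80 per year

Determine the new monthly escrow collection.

Property tax — $14,179.08 annually
Homeowner's insurance — $1,507.80 annually
Yearly total = $15,686.88
Monthly escrow = $15,686.88 / 12 = $1,307.24
Monthly shortage recovery: $328.32 ÷ 12 = $27.36
Adjusted monthly = $1,307.24 + $27.36 = $1,334.60

$1,334.60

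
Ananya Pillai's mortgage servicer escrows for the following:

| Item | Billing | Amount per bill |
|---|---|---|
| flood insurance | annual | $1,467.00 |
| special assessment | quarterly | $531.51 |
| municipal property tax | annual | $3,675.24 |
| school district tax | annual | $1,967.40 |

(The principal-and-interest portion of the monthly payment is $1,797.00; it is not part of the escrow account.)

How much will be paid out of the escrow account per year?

Flood insurance = $1,467.00/yr
Special assessment = $531.51 × 4 = $2,126.04/yr
Municipal property tax = $3,675.24/yr
School district tax = $1,967.40/yr
Annual escrow total = $9,235.68

$9,235.68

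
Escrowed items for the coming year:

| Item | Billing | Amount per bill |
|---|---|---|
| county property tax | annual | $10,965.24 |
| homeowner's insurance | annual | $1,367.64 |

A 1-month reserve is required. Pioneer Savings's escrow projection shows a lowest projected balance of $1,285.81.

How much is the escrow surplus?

County property tax: $10,965.24
Homeowner's insurance: $1,367.64
Annual escrow total = $12,332.88
Monthly = $12,332.88 ÷ 12 = $1,027.74
Required cushion = 1 × $1,027.74 = $1,027.74
Surplus = $1,285.81 − $1,027.74 = $258.07

$258.07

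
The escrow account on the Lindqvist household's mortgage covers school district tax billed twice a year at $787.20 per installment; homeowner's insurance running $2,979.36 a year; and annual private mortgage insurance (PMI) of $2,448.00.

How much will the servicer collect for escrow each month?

$583.48

School district tax — $787.20 × 2 = $1,574.40
Homeowner's insurance — $2,979.36
Private mortgage insurance (PMI) — $2,448.00
Total annual escrow = $1,574.40 + $2,979.36 + $2,448.00 = $7,001.76
Per month = $7,001.76 ÷ 12 = $583.48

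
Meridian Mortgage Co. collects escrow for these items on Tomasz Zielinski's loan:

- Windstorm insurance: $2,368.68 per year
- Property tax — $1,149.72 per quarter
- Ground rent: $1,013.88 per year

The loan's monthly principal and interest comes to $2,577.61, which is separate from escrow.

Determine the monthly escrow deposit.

$665.12

Windstorm insurance: $2,368.68 annually
Property tax: $1,149.72 × 4 = $4,598.88 annually
Ground rent: $1,013.88 annually
Combined annual = $2,368.68 + $4,598.88 + $1,013.88 = $7,981.44
Base monthly escrow = $7,981.44 / 12 = $665.12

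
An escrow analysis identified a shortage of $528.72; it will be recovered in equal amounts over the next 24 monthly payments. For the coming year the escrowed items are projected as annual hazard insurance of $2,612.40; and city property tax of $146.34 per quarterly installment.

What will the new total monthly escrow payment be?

Hazard insurance = $2,612.40 annually
City property tax = $146.34 × 4 = $585.36 annually
Total annual escrow = $3,197.76
Monthly = $3,197.76 ÷ 12 = $266.48
Monthly shortage recovery: $528.72 ÷ 24 = $22.03
New monthly escrow = $266.48 + $22.03 = $288.51

$288.51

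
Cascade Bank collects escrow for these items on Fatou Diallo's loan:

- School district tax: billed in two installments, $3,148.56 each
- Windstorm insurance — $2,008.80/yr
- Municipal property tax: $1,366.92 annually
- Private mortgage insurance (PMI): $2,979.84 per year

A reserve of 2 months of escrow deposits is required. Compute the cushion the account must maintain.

School district tax: $3,148.56 × 2 = $6,297.12
Windstorm insurance: $2,008.80
Municipal property tax: $1,366.92
Private mortgage insurance (PMI): $2,979.84
Total per year = $6,297.12 + $2,008.80 + $1,366.92 + $2,979.84 = $12,652.68
Monthly escrow = $12,652.68 / 12 = $1,054.39
Cushion = 2 × $1,054.39 = $2,108.78

$2,108.78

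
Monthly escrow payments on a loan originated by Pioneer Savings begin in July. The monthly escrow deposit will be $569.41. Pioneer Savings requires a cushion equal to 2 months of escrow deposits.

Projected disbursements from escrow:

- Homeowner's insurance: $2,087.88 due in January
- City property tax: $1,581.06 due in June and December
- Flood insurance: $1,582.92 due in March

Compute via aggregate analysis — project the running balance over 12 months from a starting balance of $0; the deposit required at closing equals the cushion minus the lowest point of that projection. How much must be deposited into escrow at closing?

$1,265.99

Cushion = 2 × $569.41 = $1,138.82
Trial balance (start $0, +$569.41 each month, − disbursements):
  Jul: +$569.41 → $569.41
  Aug: +$569.41 → $1,138.82
  Sep: +$569.41 → $1,708.23
  Oct: +$569.41 → $2,277.64
  Nov: +$569.41 → $2,847.05
  Dec: +$569.41 − $1,581.06 → $1,835.40
  Jan: +$569.41 − $2,087.88 → $316.93
  Feb: +$569.41 → $886.34
  Mar: +$569.41 − $1,582.92 → -$127.17
  Apr: +$569.41 → $442.24
  May: +$569.41 → $1,011.65
  Jun: +$569.41 − $1,581.06 → $0.00
Lowest trial balance = -$127.17 (Mar)
Initial deposit = cushion − low point = $1,138.82 − (-$127.17) = $1,265.99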